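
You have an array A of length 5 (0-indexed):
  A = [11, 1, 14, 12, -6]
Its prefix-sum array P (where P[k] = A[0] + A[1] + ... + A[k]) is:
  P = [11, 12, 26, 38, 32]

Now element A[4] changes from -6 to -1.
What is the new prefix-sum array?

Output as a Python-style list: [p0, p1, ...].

Change: A[4] -6 -> -1, delta = 5
P[k] for k < 4: unchanged (A[4] not included)
P[k] for k >= 4: shift by delta = 5
  P[0] = 11 + 0 = 11
  P[1] = 12 + 0 = 12
  P[2] = 26 + 0 = 26
  P[3] = 38 + 0 = 38
  P[4] = 32 + 5 = 37

Answer: [11, 12, 26, 38, 37]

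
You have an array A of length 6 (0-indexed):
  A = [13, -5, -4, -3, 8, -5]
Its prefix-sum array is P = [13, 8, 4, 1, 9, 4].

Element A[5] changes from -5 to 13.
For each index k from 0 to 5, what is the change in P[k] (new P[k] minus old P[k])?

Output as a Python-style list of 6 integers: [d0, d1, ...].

Element change: A[5] -5 -> 13, delta = 18
For k < 5: P[k] unchanged, delta_P[k] = 0
For k >= 5: P[k] shifts by exactly 18
Delta array: [0, 0, 0, 0, 0, 18]

Answer: [0, 0, 0, 0, 0, 18]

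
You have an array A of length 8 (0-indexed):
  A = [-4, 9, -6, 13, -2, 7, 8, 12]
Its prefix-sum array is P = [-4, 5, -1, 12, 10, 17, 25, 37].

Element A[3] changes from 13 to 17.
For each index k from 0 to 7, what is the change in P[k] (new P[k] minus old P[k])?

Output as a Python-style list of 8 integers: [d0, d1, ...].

Answer: [0, 0, 0, 4, 4, 4, 4, 4]

Derivation:
Element change: A[3] 13 -> 17, delta = 4
For k < 3: P[k] unchanged, delta_P[k] = 0
For k >= 3: P[k] shifts by exactly 4
Delta array: [0, 0, 0, 4, 4, 4, 4, 4]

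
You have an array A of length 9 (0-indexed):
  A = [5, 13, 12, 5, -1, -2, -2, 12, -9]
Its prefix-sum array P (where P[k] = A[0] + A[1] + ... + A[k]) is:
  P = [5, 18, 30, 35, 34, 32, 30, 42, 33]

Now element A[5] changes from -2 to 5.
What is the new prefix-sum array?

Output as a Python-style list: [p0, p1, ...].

Answer: [5, 18, 30, 35, 34, 39, 37, 49, 40]

Derivation:
Change: A[5] -2 -> 5, delta = 7
P[k] for k < 5: unchanged (A[5] not included)
P[k] for k >= 5: shift by delta = 7
  P[0] = 5 + 0 = 5
  P[1] = 18 + 0 = 18
  P[2] = 30 + 0 = 30
  P[3] = 35 + 0 = 35
  P[4] = 34 + 0 = 34
  P[5] = 32 + 7 = 39
  P[6] = 30 + 7 = 37
  P[7] = 42 + 7 = 49
  P[8] = 33 + 7 = 40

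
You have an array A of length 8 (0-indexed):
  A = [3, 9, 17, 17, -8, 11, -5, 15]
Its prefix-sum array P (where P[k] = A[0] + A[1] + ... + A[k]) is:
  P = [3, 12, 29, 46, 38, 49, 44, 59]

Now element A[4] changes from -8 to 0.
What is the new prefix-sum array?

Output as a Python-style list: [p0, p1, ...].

Change: A[4] -8 -> 0, delta = 8
P[k] for k < 4: unchanged (A[4] not included)
P[k] for k >= 4: shift by delta = 8
  P[0] = 3 + 0 = 3
  P[1] = 12 + 0 = 12
  P[2] = 29 + 0 = 29
  P[3] = 46 + 0 = 46
  P[4] = 38 + 8 = 46
  P[5] = 49 + 8 = 57
  P[6] = 44 + 8 = 52
  P[7] = 59 + 8 = 67

Answer: [3, 12, 29, 46, 46, 57, 52, 67]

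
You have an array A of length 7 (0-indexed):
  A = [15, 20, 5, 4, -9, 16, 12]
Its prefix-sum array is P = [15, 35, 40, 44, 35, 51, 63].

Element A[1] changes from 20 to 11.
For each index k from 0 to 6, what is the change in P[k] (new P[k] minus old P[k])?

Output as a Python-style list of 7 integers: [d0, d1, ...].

Answer: [0, -9, -9, -9, -9, -9, -9]

Derivation:
Element change: A[1] 20 -> 11, delta = -9
For k < 1: P[k] unchanged, delta_P[k] = 0
For k >= 1: P[k] shifts by exactly -9
Delta array: [0, -9, -9, -9, -9, -9, -9]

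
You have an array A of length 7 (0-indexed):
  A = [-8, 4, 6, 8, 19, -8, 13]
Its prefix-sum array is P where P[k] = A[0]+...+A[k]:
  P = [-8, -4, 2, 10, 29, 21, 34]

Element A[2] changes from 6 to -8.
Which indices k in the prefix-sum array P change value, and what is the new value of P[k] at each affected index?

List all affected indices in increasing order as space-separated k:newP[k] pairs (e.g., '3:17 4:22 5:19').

P[k] = A[0] + ... + A[k]
P[k] includes A[2] iff k >= 2
Affected indices: 2, 3, ..., 6; delta = -14
  P[2]: 2 + -14 = -12
  P[3]: 10 + -14 = -4
  P[4]: 29 + -14 = 15
  P[5]: 21 + -14 = 7
  P[6]: 34 + -14 = 20

Answer: 2:-12 3:-4 4:15 5:7 6:20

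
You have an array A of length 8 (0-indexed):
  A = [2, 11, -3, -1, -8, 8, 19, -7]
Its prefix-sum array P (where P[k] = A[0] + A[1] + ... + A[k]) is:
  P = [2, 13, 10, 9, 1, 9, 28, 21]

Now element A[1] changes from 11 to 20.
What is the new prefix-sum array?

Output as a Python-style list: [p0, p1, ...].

Change: A[1] 11 -> 20, delta = 9
P[k] for k < 1: unchanged (A[1] not included)
P[k] for k >= 1: shift by delta = 9
  P[0] = 2 + 0 = 2
  P[1] = 13 + 9 = 22
  P[2] = 10 + 9 = 19
  P[3] = 9 + 9 = 18
  P[4] = 1 + 9 = 10
  P[5] = 9 + 9 = 18
  P[6] = 28 + 9 = 37
  P[7] = 21 + 9 = 30

Answer: [2, 22, 19, 18, 10, 18, 37, 30]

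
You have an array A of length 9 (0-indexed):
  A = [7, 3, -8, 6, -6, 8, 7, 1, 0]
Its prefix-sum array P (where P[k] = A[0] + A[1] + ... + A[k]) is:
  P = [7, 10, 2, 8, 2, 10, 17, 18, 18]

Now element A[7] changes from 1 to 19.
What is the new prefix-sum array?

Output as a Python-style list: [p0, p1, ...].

Answer: [7, 10, 2, 8, 2, 10, 17, 36, 36]

Derivation:
Change: A[7] 1 -> 19, delta = 18
P[k] for k < 7: unchanged (A[7] not included)
P[k] for k >= 7: shift by delta = 18
  P[0] = 7 + 0 = 7
  P[1] = 10 + 0 = 10
  P[2] = 2 + 0 = 2
  P[3] = 8 + 0 = 8
  P[4] = 2 + 0 = 2
  P[5] = 10 + 0 = 10
  P[6] = 17 + 0 = 17
  P[7] = 18 + 18 = 36
  P[8] = 18 + 18 = 36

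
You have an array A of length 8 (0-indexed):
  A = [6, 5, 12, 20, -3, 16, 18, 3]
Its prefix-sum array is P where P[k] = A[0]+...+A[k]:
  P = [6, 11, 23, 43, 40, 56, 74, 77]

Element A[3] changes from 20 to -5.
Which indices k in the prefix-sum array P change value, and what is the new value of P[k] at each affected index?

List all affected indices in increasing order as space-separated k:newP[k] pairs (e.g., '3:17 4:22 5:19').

Answer: 3:18 4:15 5:31 6:49 7:52

Derivation:
P[k] = A[0] + ... + A[k]
P[k] includes A[3] iff k >= 3
Affected indices: 3, 4, ..., 7; delta = -25
  P[3]: 43 + -25 = 18
  P[4]: 40 + -25 = 15
  P[5]: 56 + -25 = 31
  P[6]: 74 + -25 = 49
  P[7]: 77 + -25 = 52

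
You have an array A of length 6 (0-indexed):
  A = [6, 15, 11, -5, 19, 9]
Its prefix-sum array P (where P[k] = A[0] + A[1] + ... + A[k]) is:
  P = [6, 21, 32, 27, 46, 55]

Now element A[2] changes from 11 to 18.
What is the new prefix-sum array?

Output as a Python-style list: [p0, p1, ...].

Change: A[2] 11 -> 18, delta = 7
P[k] for k < 2: unchanged (A[2] not included)
P[k] for k >= 2: shift by delta = 7
  P[0] = 6 + 0 = 6
  P[1] = 21 + 0 = 21
  P[2] = 32 + 7 = 39
  P[3] = 27 + 7 = 34
  P[4] = 46 + 7 = 53
  P[5] = 55 + 7 = 62

Answer: [6, 21, 39, 34, 53, 62]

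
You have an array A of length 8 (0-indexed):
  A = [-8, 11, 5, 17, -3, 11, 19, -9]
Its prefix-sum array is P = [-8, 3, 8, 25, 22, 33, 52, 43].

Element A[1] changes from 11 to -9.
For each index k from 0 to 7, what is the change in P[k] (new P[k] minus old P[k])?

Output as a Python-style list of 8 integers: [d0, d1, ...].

Answer: [0, -20, -20, -20, -20, -20, -20, -20]

Derivation:
Element change: A[1] 11 -> -9, delta = -20
For k < 1: P[k] unchanged, delta_P[k] = 0
For k >= 1: P[k] shifts by exactly -20
Delta array: [0, -20, -20, -20, -20, -20, -20, -20]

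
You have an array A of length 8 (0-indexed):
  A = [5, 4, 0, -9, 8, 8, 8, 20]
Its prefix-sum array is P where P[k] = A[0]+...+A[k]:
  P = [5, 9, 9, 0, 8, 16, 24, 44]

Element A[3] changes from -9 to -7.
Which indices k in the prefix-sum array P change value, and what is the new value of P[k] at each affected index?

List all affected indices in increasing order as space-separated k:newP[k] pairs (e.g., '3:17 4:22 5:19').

P[k] = A[0] + ... + A[k]
P[k] includes A[3] iff k >= 3
Affected indices: 3, 4, ..., 7; delta = 2
  P[3]: 0 + 2 = 2
  P[4]: 8 + 2 = 10
  P[5]: 16 + 2 = 18
  P[6]: 24 + 2 = 26
  P[7]: 44 + 2 = 46

Answer: 3:2 4:10 5:18 6:26 7:46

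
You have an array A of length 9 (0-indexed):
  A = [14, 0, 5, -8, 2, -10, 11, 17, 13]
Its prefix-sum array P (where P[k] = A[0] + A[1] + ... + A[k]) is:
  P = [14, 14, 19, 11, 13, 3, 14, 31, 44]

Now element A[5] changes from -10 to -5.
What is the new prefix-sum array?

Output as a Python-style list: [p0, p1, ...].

Change: A[5] -10 -> -5, delta = 5
P[k] for k < 5: unchanged (A[5] not included)
P[k] for k >= 5: shift by delta = 5
  P[0] = 14 + 0 = 14
  P[1] = 14 + 0 = 14
  P[2] = 19 + 0 = 19
  P[3] = 11 + 0 = 11
  P[4] = 13 + 0 = 13
  P[5] = 3 + 5 = 8
  P[6] = 14 + 5 = 19
  P[7] = 31 + 5 = 36
  P[8] = 44 + 5 = 49

Answer: [14, 14, 19, 11, 13, 8, 19, 36, 49]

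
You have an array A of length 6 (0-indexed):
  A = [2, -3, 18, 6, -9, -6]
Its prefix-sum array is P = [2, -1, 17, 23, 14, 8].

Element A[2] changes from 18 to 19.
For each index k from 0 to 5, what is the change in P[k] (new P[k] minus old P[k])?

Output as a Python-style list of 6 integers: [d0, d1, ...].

Answer: [0, 0, 1, 1, 1, 1]

Derivation:
Element change: A[2] 18 -> 19, delta = 1
For k < 2: P[k] unchanged, delta_P[k] = 0
For k >= 2: P[k] shifts by exactly 1
Delta array: [0, 0, 1, 1, 1, 1]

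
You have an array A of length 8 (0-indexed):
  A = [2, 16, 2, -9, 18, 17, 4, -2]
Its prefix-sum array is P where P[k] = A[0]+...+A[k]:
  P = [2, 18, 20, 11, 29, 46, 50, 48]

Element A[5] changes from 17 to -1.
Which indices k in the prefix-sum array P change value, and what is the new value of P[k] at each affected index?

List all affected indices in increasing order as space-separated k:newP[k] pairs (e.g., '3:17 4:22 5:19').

P[k] = A[0] + ... + A[k]
P[k] includes A[5] iff k >= 5
Affected indices: 5, 6, ..., 7; delta = -18
  P[5]: 46 + -18 = 28
  P[6]: 50 + -18 = 32
  P[7]: 48 + -18 = 30

Answer: 5:28 6:32 7:30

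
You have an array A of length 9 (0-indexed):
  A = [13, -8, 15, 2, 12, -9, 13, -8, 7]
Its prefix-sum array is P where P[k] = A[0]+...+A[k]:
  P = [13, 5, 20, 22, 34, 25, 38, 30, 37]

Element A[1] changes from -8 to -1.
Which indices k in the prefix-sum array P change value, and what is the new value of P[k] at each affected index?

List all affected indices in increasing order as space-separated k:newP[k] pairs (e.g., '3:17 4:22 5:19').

Answer: 1:12 2:27 3:29 4:41 5:32 6:45 7:37 8:44

Derivation:
P[k] = A[0] + ... + A[k]
P[k] includes A[1] iff k >= 1
Affected indices: 1, 2, ..., 8; delta = 7
  P[1]: 5 + 7 = 12
  P[2]: 20 + 7 = 27
  P[3]: 22 + 7 = 29
  P[4]: 34 + 7 = 41
  P[5]: 25 + 7 = 32
  P[6]: 38 + 7 = 45
  P[7]: 30 + 7 = 37
  P[8]: 37 + 7 = 44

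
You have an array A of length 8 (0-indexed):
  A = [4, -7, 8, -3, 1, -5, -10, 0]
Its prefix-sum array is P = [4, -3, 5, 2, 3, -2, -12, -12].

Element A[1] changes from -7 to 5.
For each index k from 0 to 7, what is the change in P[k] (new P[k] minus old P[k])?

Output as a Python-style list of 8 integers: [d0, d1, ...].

Answer: [0, 12, 12, 12, 12, 12, 12, 12]

Derivation:
Element change: A[1] -7 -> 5, delta = 12
For k < 1: P[k] unchanged, delta_P[k] = 0
For k >= 1: P[k] shifts by exactly 12
Delta array: [0, 12, 12, 12, 12, 12, 12, 12]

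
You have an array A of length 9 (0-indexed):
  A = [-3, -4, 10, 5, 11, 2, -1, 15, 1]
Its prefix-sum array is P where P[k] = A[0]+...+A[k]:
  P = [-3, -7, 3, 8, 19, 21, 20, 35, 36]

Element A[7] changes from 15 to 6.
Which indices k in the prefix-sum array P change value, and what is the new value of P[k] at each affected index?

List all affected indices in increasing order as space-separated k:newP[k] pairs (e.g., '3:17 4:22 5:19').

P[k] = A[0] + ... + A[k]
P[k] includes A[7] iff k >= 7
Affected indices: 7, 8, ..., 8; delta = -9
  P[7]: 35 + -9 = 26
  P[8]: 36 + -9 = 27

Answer: 7:26 8:27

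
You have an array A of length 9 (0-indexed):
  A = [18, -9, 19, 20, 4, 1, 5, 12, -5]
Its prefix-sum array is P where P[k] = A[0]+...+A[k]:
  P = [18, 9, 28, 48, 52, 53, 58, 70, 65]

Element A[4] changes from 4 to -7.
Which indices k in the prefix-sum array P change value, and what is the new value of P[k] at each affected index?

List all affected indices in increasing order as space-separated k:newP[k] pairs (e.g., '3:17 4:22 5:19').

P[k] = A[0] + ... + A[k]
P[k] includes A[4] iff k >= 4
Affected indices: 4, 5, ..., 8; delta = -11
  P[4]: 52 + -11 = 41
  P[5]: 53 + -11 = 42
  P[6]: 58 + -11 = 47
  P[7]: 70 + -11 = 59
  P[8]: 65 + -11 = 54

Answer: 4:41 5:42 6:47 7:59 8:54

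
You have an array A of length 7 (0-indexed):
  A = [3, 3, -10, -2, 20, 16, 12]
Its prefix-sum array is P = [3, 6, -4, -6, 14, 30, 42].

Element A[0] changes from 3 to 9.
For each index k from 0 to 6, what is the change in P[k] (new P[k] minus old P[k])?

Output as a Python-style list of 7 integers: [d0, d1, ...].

Answer: [6, 6, 6, 6, 6, 6, 6]

Derivation:
Element change: A[0] 3 -> 9, delta = 6
For k < 0: P[k] unchanged, delta_P[k] = 0
For k >= 0: P[k] shifts by exactly 6
Delta array: [6, 6, 6, 6, 6, 6, 6]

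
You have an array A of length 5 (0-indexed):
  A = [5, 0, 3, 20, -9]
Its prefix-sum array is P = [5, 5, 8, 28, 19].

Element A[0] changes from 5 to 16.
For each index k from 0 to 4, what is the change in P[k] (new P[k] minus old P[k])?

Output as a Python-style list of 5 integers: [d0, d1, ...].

Answer: [11, 11, 11, 11, 11]

Derivation:
Element change: A[0] 5 -> 16, delta = 11
For k < 0: P[k] unchanged, delta_P[k] = 0
For k >= 0: P[k] shifts by exactly 11
Delta array: [11, 11, 11, 11, 11]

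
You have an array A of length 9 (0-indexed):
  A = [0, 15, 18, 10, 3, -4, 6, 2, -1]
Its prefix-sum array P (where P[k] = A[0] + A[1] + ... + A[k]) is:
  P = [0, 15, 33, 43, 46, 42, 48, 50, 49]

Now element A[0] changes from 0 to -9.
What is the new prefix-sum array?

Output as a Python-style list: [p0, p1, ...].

Answer: [-9, 6, 24, 34, 37, 33, 39, 41, 40]

Derivation:
Change: A[0] 0 -> -9, delta = -9
P[k] for k < 0: unchanged (A[0] not included)
P[k] for k >= 0: shift by delta = -9
  P[0] = 0 + -9 = -9
  P[1] = 15 + -9 = 6
  P[2] = 33 + -9 = 24
  P[3] = 43 + -9 = 34
  P[4] = 46 + -9 = 37
  P[5] = 42 + -9 = 33
  P[6] = 48 + -9 = 39
  P[7] = 50 + -9 = 41
  P[8] = 49 + -9 = 40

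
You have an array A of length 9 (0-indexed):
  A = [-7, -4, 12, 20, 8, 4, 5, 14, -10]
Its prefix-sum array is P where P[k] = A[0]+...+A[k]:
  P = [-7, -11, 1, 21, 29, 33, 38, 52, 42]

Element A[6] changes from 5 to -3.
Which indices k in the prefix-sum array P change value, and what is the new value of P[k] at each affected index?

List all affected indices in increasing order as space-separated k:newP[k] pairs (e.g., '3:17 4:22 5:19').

P[k] = A[0] + ... + A[k]
P[k] includes A[6] iff k >= 6
Affected indices: 6, 7, ..., 8; delta = -8
  P[6]: 38 + -8 = 30
  P[7]: 52 + -8 = 44
  P[8]: 42 + -8 = 34

Answer: 6:30 7:44 8:34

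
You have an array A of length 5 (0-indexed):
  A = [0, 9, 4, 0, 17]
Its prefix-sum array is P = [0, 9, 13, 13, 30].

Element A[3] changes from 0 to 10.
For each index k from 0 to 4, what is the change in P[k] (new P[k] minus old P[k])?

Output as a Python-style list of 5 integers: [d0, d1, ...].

Element change: A[3] 0 -> 10, delta = 10
For k < 3: P[k] unchanged, delta_P[k] = 0
For k >= 3: P[k] shifts by exactly 10
Delta array: [0, 0, 0, 10, 10]

Answer: [0, 0, 0, 10, 10]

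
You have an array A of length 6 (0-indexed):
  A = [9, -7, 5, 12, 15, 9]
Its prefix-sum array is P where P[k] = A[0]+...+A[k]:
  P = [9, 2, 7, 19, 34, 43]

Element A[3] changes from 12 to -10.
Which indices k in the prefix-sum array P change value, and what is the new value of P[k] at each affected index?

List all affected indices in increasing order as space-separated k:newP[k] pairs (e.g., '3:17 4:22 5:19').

Answer: 3:-3 4:12 5:21

Derivation:
P[k] = A[0] + ... + A[k]
P[k] includes A[3] iff k >= 3
Affected indices: 3, 4, ..., 5; delta = -22
  P[3]: 19 + -22 = -3
  P[4]: 34 + -22 = 12
  P[5]: 43 + -22 = 21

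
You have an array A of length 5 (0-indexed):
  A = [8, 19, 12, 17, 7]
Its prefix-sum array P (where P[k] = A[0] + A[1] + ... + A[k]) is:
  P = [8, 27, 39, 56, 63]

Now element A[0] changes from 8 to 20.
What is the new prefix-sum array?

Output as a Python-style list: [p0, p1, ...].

Answer: [20, 39, 51, 68, 75]

Derivation:
Change: A[0] 8 -> 20, delta = 12
P[k] for k < 0: unchanged (A[0] not included)
P[k] for k >= 0: shift by delta = 12
  P[0] = 8 + 12 = 20
  P[1] = 27 + 12 = 39
  P[2] = 39 + 12 = 51
  P[3] = 56 + 12 = 68
  P[4] = 63 + 12 = 75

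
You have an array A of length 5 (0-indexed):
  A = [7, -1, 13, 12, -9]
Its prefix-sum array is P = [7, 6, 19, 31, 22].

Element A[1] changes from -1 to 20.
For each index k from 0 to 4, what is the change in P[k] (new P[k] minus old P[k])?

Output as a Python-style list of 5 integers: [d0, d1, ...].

Answer: [0, 21, 21, 21, 21]

Derivation:
Element change: A[1] -1 -> 20, delta = 21
For k < 1: P[k] unchanged, delta_P[k] = 0
For k >= 1: P[k] shifts by exactly 21
Delta array: [0, 21, 21, 21, 21]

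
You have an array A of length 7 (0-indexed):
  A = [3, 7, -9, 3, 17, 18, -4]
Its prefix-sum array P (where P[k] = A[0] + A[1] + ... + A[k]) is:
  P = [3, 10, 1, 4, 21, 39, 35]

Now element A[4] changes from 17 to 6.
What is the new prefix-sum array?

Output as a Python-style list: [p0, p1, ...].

Answer: [3, 10, 1, 4, 10, 28, 24]

Derivation:
Change: A[4] 17 -> 6, delta = -11
P[k] for k < 4: unchanged (A[4] not included)
P[k] for k >= 4: shift by delta = -11
  P[0] = 3 + 0 = 3
  P[1] = 10 + 0 = 10
  P[2] = 1 + 0 = 1
  P[3] = 4 + 0 = 4
  P[4] = 21 + -11 = 10
  P[5] = 39 + -11 = 28
  P[6] = 35 + -11 = 24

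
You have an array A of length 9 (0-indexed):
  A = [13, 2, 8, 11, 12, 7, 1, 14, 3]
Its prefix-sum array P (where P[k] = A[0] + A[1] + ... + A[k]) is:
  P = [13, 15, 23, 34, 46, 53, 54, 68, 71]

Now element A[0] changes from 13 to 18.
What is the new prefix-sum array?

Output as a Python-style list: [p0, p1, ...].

Answer: [18, 20, 28, 39, 51, 58, 59, 73, 76]

Derivation:
Change: A[0] 13 -> 18, delta = 5
P[k] for k < 0: unchanged (A[0] not included)
P[k] for k >= 0: shift by delta = 5
  P[0] = 13 + 5 = 18
  P[1] = 15 + 5 = 20
  P[2] = 23 + 5 = 28
  P[3] = 34 + 5 = 39
  P[4] = 46 + 5 = 51
  P[5] = 53 + 5 = 58
  P[6] = 54 + 5 = 59
  P[7] = 68 + 5 = 73
  P[8] = 71 + 5 = 76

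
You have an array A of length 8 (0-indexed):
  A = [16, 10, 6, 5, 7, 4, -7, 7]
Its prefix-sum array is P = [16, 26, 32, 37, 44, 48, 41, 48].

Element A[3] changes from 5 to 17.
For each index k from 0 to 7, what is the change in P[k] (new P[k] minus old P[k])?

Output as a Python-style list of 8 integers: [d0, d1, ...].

Answer: [0, 0, 0, 12, 12, 12, 12, 12]

Derivation:
Element change: A[3] 5 -> 17, delta = 12
For k < 3: P[k] unchanged, delta_P[k] = 0
For k >= 3: P[k] shifts by exactly 12
Delta array: [0, 0, 0, 12, 12, 12, 12, 12]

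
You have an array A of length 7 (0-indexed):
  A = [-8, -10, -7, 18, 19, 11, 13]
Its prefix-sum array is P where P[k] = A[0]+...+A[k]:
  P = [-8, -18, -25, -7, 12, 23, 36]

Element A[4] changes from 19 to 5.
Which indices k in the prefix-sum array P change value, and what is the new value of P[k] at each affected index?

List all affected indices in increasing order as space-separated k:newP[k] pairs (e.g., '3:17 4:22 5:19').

P[k] = A[0] + ... + A[k]
P[k] includes A[4] iff k >= 4
Affected indices: 4, 5, ..., 6; delta = -14
  P[4]: 12 + -14 = -2
  P[5]: 23 + -14 = 9
  P[6]: 36 + -14 = 22

Answer: 4:-2 5:9 6:22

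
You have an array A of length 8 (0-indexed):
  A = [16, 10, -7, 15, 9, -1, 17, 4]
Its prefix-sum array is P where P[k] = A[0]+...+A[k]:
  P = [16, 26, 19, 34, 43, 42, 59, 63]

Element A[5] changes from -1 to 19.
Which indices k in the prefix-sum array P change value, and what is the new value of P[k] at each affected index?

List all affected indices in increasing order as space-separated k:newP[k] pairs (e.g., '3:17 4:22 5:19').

P[k] = A[0] + ... + A[k]
P[k] includes A[5] iff k >= 5
Affected indices: 5, 6, ..., 7; delta = 20
  P[5]: 42 + 20 = 62
  P[6]: 59 + 20 = 79
  P[7]: 63 + 20 = 83

Answer: 5:62 6:79 7:83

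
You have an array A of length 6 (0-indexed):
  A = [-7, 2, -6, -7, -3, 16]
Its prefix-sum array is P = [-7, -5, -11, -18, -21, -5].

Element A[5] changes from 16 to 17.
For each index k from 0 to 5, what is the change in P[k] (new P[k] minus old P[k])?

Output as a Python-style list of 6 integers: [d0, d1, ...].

Element change: A[5] 16 -> 17, delta = 1
For k < 5: P[k] unchanged, delta_P[k] = 0
For k >= 5: P[k] shifts by exactly 1
Delta array: [0, 0, 0, 0, 0, 1]

Answer: [0, 0, 0, 0, 0, 1]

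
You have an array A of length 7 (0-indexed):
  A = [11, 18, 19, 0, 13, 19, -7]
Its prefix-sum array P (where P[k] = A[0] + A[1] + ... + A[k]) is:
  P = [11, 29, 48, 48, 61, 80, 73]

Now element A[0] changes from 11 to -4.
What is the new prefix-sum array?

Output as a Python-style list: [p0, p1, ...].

Change: A[0] 11 -> -4, delta = -15
P[k] for k < 0: unchanged (A[0] not included)
P[k] for k >= 0: shift by delta = -15
  P[0] = 11 + -15 = -4
  P[1] = 29 + -15 = 14
  P[2] = 48 + -15 = 33
  P[3] = 48 + -15 = 33
  P[4] = 61 + -15 = 46
  P[5] = 80 + -15 = 65
  P[6] = 73 + -15 = 58

Answer: [-4, 14, 33, 33, 46, 65, 58]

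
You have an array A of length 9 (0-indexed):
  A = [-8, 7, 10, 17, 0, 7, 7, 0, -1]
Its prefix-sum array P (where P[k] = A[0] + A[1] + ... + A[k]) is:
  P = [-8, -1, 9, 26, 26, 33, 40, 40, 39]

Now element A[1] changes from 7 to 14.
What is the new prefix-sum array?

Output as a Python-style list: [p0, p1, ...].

Change: A[1] 7 -> 14, delta = 7
P[k] for k < 1: unchanged (A[1] not included)
P[k] for k >= 1: shift by delta = 7
  P[0] = -8 + 0 = -8
  P[1] = -1 + 7 = 6
  P[2] = 9 + 7 = 16
  P[3] = 26 + 7 = 33
  P[4] = 26 + 7 = 33
  P[5] = 33 + 7 = 40
  P[6] = 40 + 7 = 47
  P[7] = 40 + 7 = 47
  P[8] = 39 + 7 = 46

Answer: [-8, 6, 16, 33, 33, 40, 47, 47, 46]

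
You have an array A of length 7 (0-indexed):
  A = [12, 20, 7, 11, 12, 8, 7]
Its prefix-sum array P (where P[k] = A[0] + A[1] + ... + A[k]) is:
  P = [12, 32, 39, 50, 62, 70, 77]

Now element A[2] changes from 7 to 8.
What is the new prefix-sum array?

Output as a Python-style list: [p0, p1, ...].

Change: A[2] 7 -> 8, delta = 1
P[k] for k < 2: unchanged (A[2] not included)
P[k] for k >= 2: shift by delta = 1
  P[0] = 12 + 0 = 12
  P[1] = 32 + 0 = 32
  P[2] = 39 + 1 = 40
  P[3] = 50 + 1 = 51
  P[4] = 62 + 1 = 63
  P[5] = 70 + 1 = 71
  P[6] = 77 + 1 = 78

Answer: [12, 32, 40, 51, 63, 71, 78]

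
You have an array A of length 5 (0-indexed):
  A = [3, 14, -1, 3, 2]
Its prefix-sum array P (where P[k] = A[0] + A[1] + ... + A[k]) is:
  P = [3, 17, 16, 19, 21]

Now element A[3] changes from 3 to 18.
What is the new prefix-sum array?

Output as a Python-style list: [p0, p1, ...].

Answer: [3, 17, 16, 34, 36]

Derivation:
Change: A[3] 3 -> 18, delta = 15
P[k] for k < 3: unchanged (A[3] not included)
P[k] for k >= 3: shift by delta = 15
  P[0] = 3 + 0 = 3
  P[1] = 17 + 0 = 17
  P[2] = 16 + 0 = 16
  P[3] = 19 + 15 = 34
  P[4] = 21 + 15 = 36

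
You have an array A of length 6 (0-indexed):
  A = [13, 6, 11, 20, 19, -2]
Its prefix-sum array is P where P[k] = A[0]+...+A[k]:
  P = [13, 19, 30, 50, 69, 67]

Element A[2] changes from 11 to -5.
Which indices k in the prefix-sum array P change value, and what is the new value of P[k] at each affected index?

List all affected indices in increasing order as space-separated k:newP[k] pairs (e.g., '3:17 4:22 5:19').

Answer: 2:14 3:34 4:53 5:51

Derivation:
P[k] = A[0] + ... + A[k]
P[k] includes A[2] iff k >= 2
Affected indices: 2, 3, ..., 5; delta = -16
  P[2]: 30 + -16 = 14
  P[3]: 50 + -16 = 34
  P[4]: 69 + -16 = 53
  P[5]: 67 + -16 = 51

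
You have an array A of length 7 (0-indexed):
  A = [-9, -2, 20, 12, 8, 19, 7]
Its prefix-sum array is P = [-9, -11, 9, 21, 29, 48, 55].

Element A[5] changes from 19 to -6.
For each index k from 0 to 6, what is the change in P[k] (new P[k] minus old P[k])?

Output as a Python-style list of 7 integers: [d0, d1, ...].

Answer: [0, 0, 0, 0, 0, -25, -25]

Derivation:
Element change: A[5] 19 -> -6, delta = -25
For k < 5: P[k] unchanged, delta_P[k] = 0
For k >= 5: P[k] shifts by exactly -25
Delta array: [0, 0, 0, 0, 0, -25, -25]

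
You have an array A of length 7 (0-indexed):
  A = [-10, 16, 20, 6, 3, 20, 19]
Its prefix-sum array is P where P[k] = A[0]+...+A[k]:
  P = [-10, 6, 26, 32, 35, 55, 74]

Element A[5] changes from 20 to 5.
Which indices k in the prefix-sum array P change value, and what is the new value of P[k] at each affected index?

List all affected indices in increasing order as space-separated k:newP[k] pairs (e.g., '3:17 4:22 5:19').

Answer: 5:40 6:59

Derivation:
P[k] = A[0] + ... + A[k]
P[k] includes A[5] iff k >= 5
Affected indices: 5, 6, ..., 6; delta = -15
  P[5]: 55 + -15 = 40
  P[6]: 74 + -15 = 59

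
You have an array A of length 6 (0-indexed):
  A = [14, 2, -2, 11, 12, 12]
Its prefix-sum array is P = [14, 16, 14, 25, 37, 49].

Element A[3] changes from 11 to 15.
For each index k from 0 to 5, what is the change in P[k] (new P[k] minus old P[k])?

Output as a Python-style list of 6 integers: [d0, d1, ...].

Element change: A[3] 11 -> 15, delta = 4
For k < 3: P[k] unchanged, delta_P[k] = 0
For k >= 3: P[k] shifts by exactly 4
Delta array: [0, 0, 0, 4, 4, 4]

Answer: [0, 0, 0, 4, 4, 4]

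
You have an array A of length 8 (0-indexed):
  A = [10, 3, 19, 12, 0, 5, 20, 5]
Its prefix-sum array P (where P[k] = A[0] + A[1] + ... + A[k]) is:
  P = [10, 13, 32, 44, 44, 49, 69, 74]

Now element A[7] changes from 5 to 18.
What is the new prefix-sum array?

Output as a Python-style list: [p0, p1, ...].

Answer: [10, 13, 32, 44, 44, 49, 69, 87]

Derivation:
Change: A[7] 5 -> 18, delta = 13
P[k] for k < 7: unchanged (A[7] not included)
P[k] for k >= 7: shift by delta = 13
  P[0] = 10 + 0 = 10
  P[1] = 13 + 0 = 13
  P[2] = 32 + 0 = 32
  P[3] = 44 + 0 = 44
  P[4] = 44 + 0 = 44
  P[5] = 49 + 0 = 49
  P[6] = 69 + 0 = 69
  P[7] = 74 + 13 = 87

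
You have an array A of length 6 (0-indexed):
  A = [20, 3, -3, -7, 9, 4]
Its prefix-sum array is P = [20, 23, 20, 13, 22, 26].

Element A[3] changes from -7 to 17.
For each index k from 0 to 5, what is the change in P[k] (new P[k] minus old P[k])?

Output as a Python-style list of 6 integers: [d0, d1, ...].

Answer: [0, 0, 0, 24, 24, 24]

Derivation:
Element change: A[3] -7 -> 17, delta = 24
For k < 3: P[k] unchanged, delta_P[k] = 0
For k >= 3: P[k] shifts by exactly 24
Delta array: [0, 0, 0, 24, 24, 24]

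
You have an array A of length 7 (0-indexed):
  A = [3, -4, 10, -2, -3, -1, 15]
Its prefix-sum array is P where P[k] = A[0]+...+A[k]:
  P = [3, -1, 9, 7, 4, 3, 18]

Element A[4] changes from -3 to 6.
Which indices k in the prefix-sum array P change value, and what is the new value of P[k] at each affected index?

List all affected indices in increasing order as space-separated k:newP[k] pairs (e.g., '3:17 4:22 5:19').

P[k] = A[0] + ... + A[k]
P[k] includes A[4] iff k >= 4
Affected indices: 4, 5, ..., 6; delta = 9
  P[4]: 4 + 9 = 13
  P[5]: 3 + 9 = 12
  P[6]: 18 + 9 = 27

Answer: 4:13 5:12 6:27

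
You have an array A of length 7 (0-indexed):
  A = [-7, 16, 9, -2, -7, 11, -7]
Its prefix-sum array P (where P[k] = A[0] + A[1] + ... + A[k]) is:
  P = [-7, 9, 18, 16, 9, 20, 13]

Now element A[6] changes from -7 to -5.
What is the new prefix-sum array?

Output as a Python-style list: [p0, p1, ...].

Change: A[6] -7 -> -5, delta = 2
P[k] for k < 6: unchanged (A[6] not included)
P[k] for k >= 6: shift by delta = 2
  P[0] = -7 + 0 = -7
  P[1] = 9 + 0 = 9
  P[2] = 18 + 0 = 18
  P[3] = 16 + 0 = 16
  P[4] = 9 + 0 = 9
  P[5] = 20 + 0 = 20
  P[6] = 13 + 2 = 15

Answer: [-7, 9, 18, 16, 9, 20, 15]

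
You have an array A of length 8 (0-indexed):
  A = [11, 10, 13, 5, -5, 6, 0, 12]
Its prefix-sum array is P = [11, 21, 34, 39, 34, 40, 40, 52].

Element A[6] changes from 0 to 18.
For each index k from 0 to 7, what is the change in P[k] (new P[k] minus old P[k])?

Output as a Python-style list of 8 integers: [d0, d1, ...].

Answer: [0, 0, 0, 0, 0, 0, 18, 18]

Derivation:
Element change: A[6] 0 -> 18, delta = 18
For k < 6: P[k] unchanged, delta_P[k] = 0
For k >= 6: P[k] shifts by exactly 18
Delta array: [0, 0, 0, 0, 0, 0, 18, 18]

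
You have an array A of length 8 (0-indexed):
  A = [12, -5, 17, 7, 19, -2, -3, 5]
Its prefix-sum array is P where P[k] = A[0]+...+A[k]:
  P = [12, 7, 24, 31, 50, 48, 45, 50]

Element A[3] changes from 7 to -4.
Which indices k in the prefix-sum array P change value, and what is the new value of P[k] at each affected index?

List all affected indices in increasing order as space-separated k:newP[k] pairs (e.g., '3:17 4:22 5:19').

P[k] = A[0] + ... + A[k]
P[k] includes A[3] iff k >= 3
Affected indices: 3, 4, ..., 7; delta = -11
  P[3]: 31 + -11 = 20
  P[4]: 50 + -11 = 39
  P[5]: 48 + -11 = 37
  P[6]: 45 + -11 = 34
  P[7]: 50 + -11 = 39

Answer: 3:20 4:39 5:37 6:34 7:39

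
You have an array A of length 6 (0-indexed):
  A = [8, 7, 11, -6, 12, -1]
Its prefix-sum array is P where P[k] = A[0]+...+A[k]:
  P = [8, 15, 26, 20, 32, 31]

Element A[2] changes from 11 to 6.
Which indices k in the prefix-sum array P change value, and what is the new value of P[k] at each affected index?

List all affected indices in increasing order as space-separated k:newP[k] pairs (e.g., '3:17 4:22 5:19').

P[k] = A[0] + ... + A[k]
P[k] includes A[2] iff k >= 2
Affected indices: 2, 3, ..., 5; delta = -5
  P[2]: 26 + -5 = 21
  P[3]: 20 + -5 = 15
  P[4]: 32 + -5 = 27
  P[5]: 31 + -5 = 26

Answer: 2:21 3:15 4:27 5:26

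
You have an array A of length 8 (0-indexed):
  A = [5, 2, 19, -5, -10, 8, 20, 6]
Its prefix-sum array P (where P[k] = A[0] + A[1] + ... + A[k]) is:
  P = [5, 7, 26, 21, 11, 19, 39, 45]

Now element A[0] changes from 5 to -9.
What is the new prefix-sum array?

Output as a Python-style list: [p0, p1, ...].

Change: A[0] 5 -> -9, delta = -14
P[k] for k < 0: unchanged (A[0] not included)
P[k] for k >= 0: shift by delta = -14
  P[0] = 5 + -14 = -9
  P[1] = 7 + -14 = -7
  P[2] = 26 + -14 = 12
  P[3] = 21 + -14 = 7
  P[4] = 11 + -14 = -3
  P[5] = 19 + -14 = 5
  P[6] = 39 + -14 = 25
  P[7] = 45 + -14 = 31

Answer: [-9, -7, 12, 7, -3, 5, 25, 31]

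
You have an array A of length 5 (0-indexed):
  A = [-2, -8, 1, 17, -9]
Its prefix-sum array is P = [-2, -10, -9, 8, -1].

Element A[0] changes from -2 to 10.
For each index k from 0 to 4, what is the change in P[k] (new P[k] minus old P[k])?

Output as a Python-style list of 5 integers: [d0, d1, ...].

Answer: [12, 12, 12, 12, 12]

Derivation:
Element change: A[0] -2 -> 10, delta = 12
For k < 0: P[k] unchanged, delta_P[k] = 0
For k >= 0: P[k] shifts by exactly 12
Delta array: [12, 12, 12, 12, 12]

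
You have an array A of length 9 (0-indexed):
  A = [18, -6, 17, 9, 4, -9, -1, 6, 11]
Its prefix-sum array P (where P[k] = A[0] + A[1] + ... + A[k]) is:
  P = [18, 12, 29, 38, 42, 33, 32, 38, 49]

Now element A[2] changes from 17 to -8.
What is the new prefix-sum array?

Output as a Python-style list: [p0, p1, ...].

Change: A[2] 17 -> -8, delta = -25
P[k] for k < 2: unchanged (A[2] not included)
P[k] for k >= 2: shift by delta = -25
  P[0] = 18 + 0 = 18
  P[1] = 12 + 0 = 12
  P[2] = 29 + -25 = 4
  P[3] = 38 + -25 = 13
  P[4] = 42 + -25 = 17
  P[5] = 33 + -25 = 8
  P[6] = 32 + -25 = 7
  P[7] = 38 + -25 = 13
  P[8] = 49 + -25 = 24

Answer: [18, 12, 4, 13, 17, 8, 7, 13, 24]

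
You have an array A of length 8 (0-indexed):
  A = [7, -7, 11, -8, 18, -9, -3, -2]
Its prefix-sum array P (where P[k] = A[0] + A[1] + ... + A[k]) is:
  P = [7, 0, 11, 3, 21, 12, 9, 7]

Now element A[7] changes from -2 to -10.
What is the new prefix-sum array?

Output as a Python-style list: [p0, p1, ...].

Change: A[7] -2 -> -10, delta = -8
P[k] for k < 7: unchanged (A[7] not included)
P[k] for k >= 7: shift by delta = -8
  P[0] = 7 + 0 = 7
  P[1] = 0 + 0 = 0
  P[2] = 11 + 0 = 11
  P[3] = 3 + 0 = 3
  P[4] = 21 + 0 = 21
  P[5] = 12 + 0 = 12
  P[6] = 9 + 0 = 9
  P[7] = 7 + -8 = -1

Answer: [7, 0, 11, 3, 21, 12, 9, -1]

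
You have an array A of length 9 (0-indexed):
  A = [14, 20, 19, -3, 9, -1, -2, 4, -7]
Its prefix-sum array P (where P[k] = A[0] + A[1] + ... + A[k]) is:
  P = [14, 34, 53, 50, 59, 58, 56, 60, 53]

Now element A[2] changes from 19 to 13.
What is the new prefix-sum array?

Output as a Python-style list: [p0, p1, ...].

Answer: [14, 34, 47, 44, 53, 52, 50, 54, 47]

Derivation:
Change: A[2] 19 -> 13, delta = -6
P[k] for k < 2: unchanged (A[2] not included)
P[k] for k >= 2: shift by delta = -6
  P[0] = 14 + 0 = 14
  P[1] = 34 + 0 = 34
  P[2] = 53 + -6 = 47
  P[3] = 50 + -6 = 44
  P[4] = 59 + -6 = 53
  P[5] = 58 + -6 = 52
  P[6] = 56 + -6 = 50
  P[7] = 60 + -6 = 54
  P[8] = 53 + -6 = 47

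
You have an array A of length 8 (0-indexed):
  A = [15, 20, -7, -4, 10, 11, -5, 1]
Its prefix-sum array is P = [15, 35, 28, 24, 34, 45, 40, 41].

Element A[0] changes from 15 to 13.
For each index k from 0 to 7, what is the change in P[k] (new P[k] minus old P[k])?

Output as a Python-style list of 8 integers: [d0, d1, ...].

Answer: [-2, -2, -2, -2, -2, -2, -2, -2]

Derivation:
Element change: A[0] 15 -> 13, delta = -2
For k < 0: P[k] unchanged, delta_P[k] = 0
For k >= 0: P[k] shifts by exactly -2
Delta array: [-2, -2, -2, -2, -2, -2, -2, -2]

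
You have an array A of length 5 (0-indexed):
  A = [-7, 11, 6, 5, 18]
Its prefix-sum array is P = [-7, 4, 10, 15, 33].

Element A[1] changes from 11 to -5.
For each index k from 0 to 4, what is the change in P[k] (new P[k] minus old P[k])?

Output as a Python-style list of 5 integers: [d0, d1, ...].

Answer: [0, -16, -16, -16, -16]

Derivation:
Element change: A[1] 11 -> -5, delta = -16
For k < 1: P[k] unchanged, delta_P[k] = 0
For k >= 1: P[k] shifts by exactly -16
Delta array: [0, -16, -16, -16, -16]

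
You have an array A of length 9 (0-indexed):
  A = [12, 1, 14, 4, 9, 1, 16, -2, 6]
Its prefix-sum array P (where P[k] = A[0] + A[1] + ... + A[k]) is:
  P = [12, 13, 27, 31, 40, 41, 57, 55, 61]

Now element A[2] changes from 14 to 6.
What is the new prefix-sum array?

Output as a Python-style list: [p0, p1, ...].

Change: A[2] 14 -> 6, delta = -8
P[k] for k < 2: unchanged (A[2] not included)
P[k] for k >= 2: shift by delta = -8
  P[0] = 12 + 0 = 12
  P[1] = 13 + 0 = 13
  P[2] = 27 + -8 = 19
  P[3] = 31 + -8 = 23
  P[4] = 40 + -8 = 32
  P[5] = 41 + -8 = 33
  P[6] = 57 + -8 = 49
  P[7] = 55 + -8 = 47
  P[8] = 61 + -8 = 53

Answer: [12, 13, 19, 23, 32, 33, 49, 47, 53]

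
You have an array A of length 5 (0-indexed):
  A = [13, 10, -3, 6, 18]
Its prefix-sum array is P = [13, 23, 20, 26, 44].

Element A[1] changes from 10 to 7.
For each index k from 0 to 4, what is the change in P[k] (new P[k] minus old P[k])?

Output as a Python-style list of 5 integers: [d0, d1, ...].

Answer: [0, -3, -3, -3, -3]

Derivation:
Element change: A[1] 10 -> 7, delta = -3
For k < 1: P[k] unchanged, delta_P[k] = 0
For k >= 1: P[k] shifts by exactly -3
Delta array: [0, -3, -3, -3, -3]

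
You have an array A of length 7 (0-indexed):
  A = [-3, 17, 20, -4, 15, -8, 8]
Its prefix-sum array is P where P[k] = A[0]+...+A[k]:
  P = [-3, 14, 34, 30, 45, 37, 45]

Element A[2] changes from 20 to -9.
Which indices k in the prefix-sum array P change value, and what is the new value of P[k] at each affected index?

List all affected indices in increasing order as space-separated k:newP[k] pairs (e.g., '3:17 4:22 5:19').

P[k] = A[0] + ... + A[k]
P[k] includes A[2] iff k >= 2
Affected indices: 2, 3, ..., 6; delta = -29
  P[2]: 34 + -29 = 5
  P[3]: 30 + -29 = 1
  P[4]: 45 + -29 = 16
  P[5]: 37 + -29 = 8
  P[6]: 45 + -29 = 16

Answer: 2:5 3:1 4:16 5:8 6:16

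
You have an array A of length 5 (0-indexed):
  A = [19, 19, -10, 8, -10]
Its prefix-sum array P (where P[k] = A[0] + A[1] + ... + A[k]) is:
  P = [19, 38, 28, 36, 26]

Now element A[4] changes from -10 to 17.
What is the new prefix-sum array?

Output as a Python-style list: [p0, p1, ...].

Answer: [19, 38, 28, 36, 53]

Derivation:
Change: A[4] -10 -> 17, delta = 27
P[k] for k < 4: unchanged (A[4] not included)
P[k] for k >= 4: shift by delta = 27
  P[0] = 19 + 0 = 19
  P[1] = 38 + 0 = 38
  P[2] = 28 + 0 = 28
  P[3] = 36 + 0 = 36
  P[4] = 26 + 27 = 53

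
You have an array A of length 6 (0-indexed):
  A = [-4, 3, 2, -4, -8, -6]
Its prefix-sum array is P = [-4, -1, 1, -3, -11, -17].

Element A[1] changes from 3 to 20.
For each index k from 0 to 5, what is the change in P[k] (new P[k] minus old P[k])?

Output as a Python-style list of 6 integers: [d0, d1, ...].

Answer: [0, 17, 17, 17, 17, 17]

Derivation:
Element change: A[1] 3 -> 20, delta = 17
For k < 1: P[k] unchanged, delta_P[k] = 0
For k >= 1: P[k] shifts by exactly 17
Delta array: [0, 17, 17, 17, 17, 17]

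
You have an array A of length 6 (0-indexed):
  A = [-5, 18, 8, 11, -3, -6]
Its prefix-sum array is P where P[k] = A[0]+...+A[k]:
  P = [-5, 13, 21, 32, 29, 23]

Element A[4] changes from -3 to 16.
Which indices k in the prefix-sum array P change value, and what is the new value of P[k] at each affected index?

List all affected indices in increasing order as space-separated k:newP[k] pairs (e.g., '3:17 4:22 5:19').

Answer: 4:48 5:42

Derivation:
P[k] = A[0] + ... + A[k]
P[k] includes A[4] iff k >= 4
Affected indices: 4, 5, ..., 5; delta = 19
  P[4]: 29 + 19 = 48
  P[5]: 23 + 19 = 42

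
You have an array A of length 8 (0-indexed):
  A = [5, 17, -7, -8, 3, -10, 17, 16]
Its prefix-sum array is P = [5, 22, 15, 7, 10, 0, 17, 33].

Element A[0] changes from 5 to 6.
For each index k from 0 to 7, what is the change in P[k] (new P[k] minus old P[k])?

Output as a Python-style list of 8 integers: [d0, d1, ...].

Answer: [1, 1, 1, 1, 1, 1, 1, 1]

Derivation:
Element change: A[0] 5 -> 6, delta = 1
For k < 0: P[k] unchanged, delta_P[k] = 0
For k >= 0: P[k] shifts by exactly 1
Delta array: [1, 1, 1, 1, 1, 1, 1, 1]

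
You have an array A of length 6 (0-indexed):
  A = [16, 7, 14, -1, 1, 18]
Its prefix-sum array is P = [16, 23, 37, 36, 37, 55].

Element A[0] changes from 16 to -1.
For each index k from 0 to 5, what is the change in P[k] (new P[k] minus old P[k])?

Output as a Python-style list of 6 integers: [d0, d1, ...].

Answer: [-17, -17, -17, -17, -17, -17]

Derivation:
Element change: A[0] 16 -> -1, delta = -17
For k < 0: P[k] unchanged, delta_P[k] = 0
For k >= 0: P[k] shifts by exactly -17
Delta array: [-17, -17, -17, -17, -17, -17]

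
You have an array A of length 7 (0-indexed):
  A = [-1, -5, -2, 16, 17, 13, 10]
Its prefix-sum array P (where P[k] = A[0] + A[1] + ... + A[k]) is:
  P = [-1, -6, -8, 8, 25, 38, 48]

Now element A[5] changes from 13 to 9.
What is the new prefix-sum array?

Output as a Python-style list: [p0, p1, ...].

Answer: [-1, -6, -8, 8, 25, 34, 44]

Derivation:
Change: A[5] 13 -> 9, delta = -4
P[k] for k < 5: unchanged (A[5] not included)
P[k] for k >= 5: shift by delta = -4
  P[0] = -1 + 0 = -1
  P[1] = -6 + 0 = -6
  P[2] = -8 + 0 = -8
  P[3] = 8 + 0 = 8
  P[4] = 25 + 0 = 25
  P[5] = 38 + -4 = 34
  P[6] = 48 + -4 = 44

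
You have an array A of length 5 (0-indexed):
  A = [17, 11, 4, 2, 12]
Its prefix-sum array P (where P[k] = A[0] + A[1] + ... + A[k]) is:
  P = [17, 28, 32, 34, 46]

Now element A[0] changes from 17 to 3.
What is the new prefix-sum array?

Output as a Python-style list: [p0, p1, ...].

Change: A[0] 17 -> 3, delta = -14
P[k] for k < 0: unchanged (A[0] not included)
P[k] for k >= 0: shift by delta = -14
  P[0] = 17 + -14 = 3
  P[1] = 28 + -14 = 14
  P[2] = 32 + -14 = 18
  P[3] = 34 + -14 = 20
  P[4] = 46 + -14 = 32

Answer: [3, 14, 18, 20, 32]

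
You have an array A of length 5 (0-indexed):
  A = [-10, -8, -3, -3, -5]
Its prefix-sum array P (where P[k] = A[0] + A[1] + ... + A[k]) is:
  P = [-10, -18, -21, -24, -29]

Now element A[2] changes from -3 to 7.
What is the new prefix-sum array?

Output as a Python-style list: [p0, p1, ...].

Answer: [-10, -18, -11, -14, -19]

Derivation:
Change: A[2] -3 -> 7, delta = 10
P[k] for k < 2: unchanged (A[2] not included)
P[k] for k >= 2: shift by delta = 10
  P[0] = -10 + 0 = -10
  P[1] = -18 + 0 = -18
  P[2] = -21 + 10 = -11
  P[3] = -24 + 10 = -14
  P[4] = -29 + 10 = -19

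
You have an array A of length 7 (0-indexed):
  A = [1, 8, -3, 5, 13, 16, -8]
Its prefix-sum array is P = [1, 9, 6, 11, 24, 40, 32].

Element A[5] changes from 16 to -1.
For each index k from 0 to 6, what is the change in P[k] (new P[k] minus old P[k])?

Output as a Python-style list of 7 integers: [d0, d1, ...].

Element change: A[5] 16 -> -1, delta = -17
For k < 5: P[k] unchanged, delta_P[k] = 0
For k >= 5: P[k] shifts by exactly -17
Delta array: [0, 0, 0, 0, 0, -17, -17]

Answer: [0, 0, 0, 0, 0, -17, -17]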